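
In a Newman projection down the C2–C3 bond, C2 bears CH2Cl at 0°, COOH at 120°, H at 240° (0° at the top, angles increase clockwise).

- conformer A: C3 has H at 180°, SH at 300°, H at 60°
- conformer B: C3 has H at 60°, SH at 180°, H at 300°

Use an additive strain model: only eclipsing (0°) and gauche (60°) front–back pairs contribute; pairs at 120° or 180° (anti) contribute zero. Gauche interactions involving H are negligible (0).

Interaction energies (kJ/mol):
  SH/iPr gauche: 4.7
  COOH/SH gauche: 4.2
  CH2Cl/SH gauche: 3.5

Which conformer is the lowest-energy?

A

A is staggered. CH2Cl at 0° is gauche with SH at 300° (3.5). Total 3.5 kJ/mol.
B is staggered. COOH at 120° is gauche with SH at 180° (4.2). Total 4.2 kJ/mol.
A has the lowest total (3.5 kJ/mol).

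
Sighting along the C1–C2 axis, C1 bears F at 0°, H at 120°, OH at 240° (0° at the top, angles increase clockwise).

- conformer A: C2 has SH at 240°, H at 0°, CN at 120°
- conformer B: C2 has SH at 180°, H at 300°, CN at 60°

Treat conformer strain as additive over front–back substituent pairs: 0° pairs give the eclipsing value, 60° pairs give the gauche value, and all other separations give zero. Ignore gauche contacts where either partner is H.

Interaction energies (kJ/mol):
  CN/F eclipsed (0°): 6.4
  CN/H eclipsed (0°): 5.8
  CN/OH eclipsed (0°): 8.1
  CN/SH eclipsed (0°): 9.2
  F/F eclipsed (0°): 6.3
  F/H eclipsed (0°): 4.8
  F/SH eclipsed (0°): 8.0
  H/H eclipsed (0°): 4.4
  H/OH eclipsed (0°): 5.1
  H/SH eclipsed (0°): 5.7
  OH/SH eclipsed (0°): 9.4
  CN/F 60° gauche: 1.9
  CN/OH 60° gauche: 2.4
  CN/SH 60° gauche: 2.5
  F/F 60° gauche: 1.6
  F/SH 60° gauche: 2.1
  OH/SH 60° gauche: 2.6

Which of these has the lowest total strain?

A (eclipsed): F(0°)/H(0°) eclipsed 4.8; H(120°)/CN(120°) eclipsed 5.8; OH(240°)/SH(240°) eclipsed 9.4 → 20.0 kJ/mol.
B (staggered): F(0°)/CN(60°) gauche 1.9; OH(240°)/SH(180°) gauche 2.6 → 4.5 kJ/mol.
B has the lowest total (4.5 kJ/mol).

B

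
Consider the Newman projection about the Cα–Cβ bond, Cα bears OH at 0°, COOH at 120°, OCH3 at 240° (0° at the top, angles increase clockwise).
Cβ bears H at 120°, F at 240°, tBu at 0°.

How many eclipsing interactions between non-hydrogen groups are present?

Non-H eclipsing pairs: OH(0°)/tBu(0°); OCH3(240°)/F(240°) — 2 interactions.

2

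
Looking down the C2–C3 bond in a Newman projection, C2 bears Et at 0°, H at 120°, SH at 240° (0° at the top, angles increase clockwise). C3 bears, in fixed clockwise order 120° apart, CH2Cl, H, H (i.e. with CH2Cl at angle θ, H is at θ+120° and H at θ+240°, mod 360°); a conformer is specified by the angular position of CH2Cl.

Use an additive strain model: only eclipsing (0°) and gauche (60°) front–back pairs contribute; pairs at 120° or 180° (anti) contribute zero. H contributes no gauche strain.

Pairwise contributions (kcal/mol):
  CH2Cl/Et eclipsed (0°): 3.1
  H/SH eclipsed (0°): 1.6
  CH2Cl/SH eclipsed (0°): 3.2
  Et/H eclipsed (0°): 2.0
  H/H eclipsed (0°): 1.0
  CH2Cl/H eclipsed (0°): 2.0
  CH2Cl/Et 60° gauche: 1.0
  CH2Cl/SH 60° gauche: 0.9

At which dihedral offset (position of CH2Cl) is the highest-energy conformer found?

CH2Cl at 0° is eclipsed. Et at 0° is eclipsed with CH2Cl at 0° (3.1); H at 120° is eclipsed with H at 120° (1.0); SH at 240° is eclipsed with H at 240° (1.6). Total 5.7 kcal/mol.
CH2Cl at 60° is staggered. Et at 0° is gauche with CH2Cl at 60° (1.0). Total 1.0 kcal/mol.
CH2Cl at 120° is eclipsed. Et at 0° is eclipsed with H at 0° (2.0); H at 120° is eclipsed with CH2Cl at 120° (2.0); SH at 240° is eclipsed with H at 240° (1.6). Total 5.6 kcal/mol.
CH2Cl at 180° is staggered. SH at 240° is gauche with CH2Cl at 180° (0.9). Total 0.9 kcal/mol.
CH2Cl at 240° is eclipsed. Et at 0° is eclipsed with H at 0° (2.0); H at 120° is eclipsed with H at 120° (1.0); SH at 240° is eclipsed with CH2Cl at 240° (3.2). Total 6.2 kcal/mol.
CH2Cl at 300° is staggered. Et at 0° is gauche with CH2Cl at 300° (1.0); SH at 240° is gauche with CH2Cl at 300° (0.9). Total 1.9 kcal/mol.
The maximum (6.2 kcal/mol) occurs with CH2Cl at 240°.

240°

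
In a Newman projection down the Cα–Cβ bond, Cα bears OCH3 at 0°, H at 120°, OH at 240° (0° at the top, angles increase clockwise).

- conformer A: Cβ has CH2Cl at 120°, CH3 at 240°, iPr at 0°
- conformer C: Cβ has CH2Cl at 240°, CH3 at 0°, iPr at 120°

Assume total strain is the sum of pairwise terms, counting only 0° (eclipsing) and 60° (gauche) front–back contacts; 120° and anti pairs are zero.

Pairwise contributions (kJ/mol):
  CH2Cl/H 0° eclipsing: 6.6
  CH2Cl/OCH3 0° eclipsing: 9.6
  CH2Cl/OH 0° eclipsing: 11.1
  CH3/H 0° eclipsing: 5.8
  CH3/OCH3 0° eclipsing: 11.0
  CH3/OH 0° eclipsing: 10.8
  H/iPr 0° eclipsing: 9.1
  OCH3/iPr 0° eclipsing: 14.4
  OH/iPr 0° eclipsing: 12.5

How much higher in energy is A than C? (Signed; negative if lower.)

+0.6 kJ/mol

A is eclipsed. OCH3 at 0° is eclipsed with iPr at 0° (14.4); H at 120° is eclipsed with CH2Cl at 120° (6.6); OH at 240° is eclipsed with CH3 at 240° (10.8). Total 31.8 kJ/mol.
C is eclipsed. OCH3 at 0° is eclipsed with CH3 at 0° (11.0); H at 120° is eclipsed with iPr at 120° (9.1); OH at 240° is eclipsed with CH2Cl at 240° (11.1). Total 31.2 kJ/mol.
E(A) − E(C) = 31.8 − 31.2 = +0.6 kJ/mol.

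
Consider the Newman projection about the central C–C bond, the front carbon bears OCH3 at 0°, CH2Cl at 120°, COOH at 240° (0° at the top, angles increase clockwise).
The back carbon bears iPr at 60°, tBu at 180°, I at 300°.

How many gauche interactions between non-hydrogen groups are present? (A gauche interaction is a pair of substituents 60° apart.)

6

Non-H gauche pairs: OCH3(0°)/iPr(60°); OCH3(0°)/I(300°); CH2Cl(120°)/iPr(60°); CH2Cl(120°)/tBu(180°); COOH(240°)/tBu(180°); COOH(240°)/I(300°) — 6 interactions.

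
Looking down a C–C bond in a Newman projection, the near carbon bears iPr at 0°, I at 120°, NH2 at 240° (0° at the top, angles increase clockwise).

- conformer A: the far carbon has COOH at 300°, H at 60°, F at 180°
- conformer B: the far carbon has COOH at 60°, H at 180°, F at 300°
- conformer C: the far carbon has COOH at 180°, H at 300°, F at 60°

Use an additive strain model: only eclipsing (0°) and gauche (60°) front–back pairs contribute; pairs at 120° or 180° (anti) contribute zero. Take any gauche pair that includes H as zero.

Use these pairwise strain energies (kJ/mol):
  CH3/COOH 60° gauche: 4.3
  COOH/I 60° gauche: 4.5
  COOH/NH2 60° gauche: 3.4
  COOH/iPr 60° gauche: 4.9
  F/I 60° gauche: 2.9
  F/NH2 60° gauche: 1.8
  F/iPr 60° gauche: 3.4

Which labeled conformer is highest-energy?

B

A (staggered): iPr(0°)/COOH(300°) gauche 4.9; I(120°)/F(180°) gauche 2.9; NH2(240°)/COOH(300°) gauche 3.4; NH2(240°)/F(180°) gauche 1.8 → 13.0 kJ/mol.
B (staggered): iPr(0°)/COOH(60°) gauche 4.9; iPr(0°)/F(300°) gauche 3.4; I(120°)/COOH(60°) gauche 4.5; NH2(240°)/F(300°) gauche 1.8 → 14.6 kJ/mol.
C (staggered): iPr(0°)/F(60°) gauche 3.4; I(120°)/COOH(180°) gauche 4.5; I(120°)/F(60°) gauche 2.9; NH2(240°)/COOH(180°) gauche 3.4 → 14.2 kJ/mol.
B has the highest total (14.6 kJ/mol).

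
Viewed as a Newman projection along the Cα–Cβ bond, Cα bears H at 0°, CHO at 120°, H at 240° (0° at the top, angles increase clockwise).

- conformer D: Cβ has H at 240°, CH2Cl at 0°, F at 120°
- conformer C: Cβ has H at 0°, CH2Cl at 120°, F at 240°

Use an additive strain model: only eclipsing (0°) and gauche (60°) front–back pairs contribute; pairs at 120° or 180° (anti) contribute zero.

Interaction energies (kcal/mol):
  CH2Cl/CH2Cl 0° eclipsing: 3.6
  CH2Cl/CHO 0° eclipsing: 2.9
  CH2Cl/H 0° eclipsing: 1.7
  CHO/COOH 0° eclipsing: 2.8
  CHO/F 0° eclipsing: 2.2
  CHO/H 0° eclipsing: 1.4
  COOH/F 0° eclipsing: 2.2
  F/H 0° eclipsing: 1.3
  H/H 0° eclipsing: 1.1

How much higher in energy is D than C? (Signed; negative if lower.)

D (eclipsed): H–CH2Cl eclipsed, CHO–F eclipsed, H–H eclipsed; 1.7 + 2.2 + 1.1 = 5.0 kcal/mol.
C (eclipsed): H–H eclipsed, CHO–CH2Cl eclipsed, H–F eclipsed; 1.1 + 2.9 + 1.3 = 5.3 kcal/mol.
E(D) − E(C) = 5.0 − 5.3 = -0.3 kcal/mol.

-0.3 kcal/mol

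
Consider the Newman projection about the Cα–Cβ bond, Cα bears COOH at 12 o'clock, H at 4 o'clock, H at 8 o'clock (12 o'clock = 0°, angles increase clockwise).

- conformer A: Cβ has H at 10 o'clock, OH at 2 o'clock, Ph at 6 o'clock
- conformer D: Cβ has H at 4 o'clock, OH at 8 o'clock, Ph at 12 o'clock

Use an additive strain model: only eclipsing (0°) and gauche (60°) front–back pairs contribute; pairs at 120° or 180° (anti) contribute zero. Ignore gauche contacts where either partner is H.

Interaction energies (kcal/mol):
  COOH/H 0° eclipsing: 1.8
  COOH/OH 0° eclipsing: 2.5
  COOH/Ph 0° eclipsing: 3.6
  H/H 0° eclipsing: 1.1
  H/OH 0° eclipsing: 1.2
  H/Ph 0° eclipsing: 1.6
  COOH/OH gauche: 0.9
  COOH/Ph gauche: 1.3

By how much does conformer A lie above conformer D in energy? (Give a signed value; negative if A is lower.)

A (staggered): COOH(0°)/OH(60°) gauche 0.9 → 0.9 kcal/mol.
D (eclipsed): COOH(0°)/Ph(0°) eclipsed 3.6; H(120°)/H(120°) eclipsed 1.1; H(240°)/OH(240°) eclipsed 1.2 → 5.9 kcal/mol.
E(A) − E(D) = 0.9 − 5.9 = -5.0 kcal/mol.

-5.0 kcal/mol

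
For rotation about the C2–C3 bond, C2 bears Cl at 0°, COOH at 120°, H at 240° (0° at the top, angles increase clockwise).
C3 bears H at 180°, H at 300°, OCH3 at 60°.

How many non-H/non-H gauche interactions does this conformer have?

2

Non-H gauche pairs: Cl(0°)/OCH3(60°); COOH(120°)/OCH3(60°) — 2 interactions.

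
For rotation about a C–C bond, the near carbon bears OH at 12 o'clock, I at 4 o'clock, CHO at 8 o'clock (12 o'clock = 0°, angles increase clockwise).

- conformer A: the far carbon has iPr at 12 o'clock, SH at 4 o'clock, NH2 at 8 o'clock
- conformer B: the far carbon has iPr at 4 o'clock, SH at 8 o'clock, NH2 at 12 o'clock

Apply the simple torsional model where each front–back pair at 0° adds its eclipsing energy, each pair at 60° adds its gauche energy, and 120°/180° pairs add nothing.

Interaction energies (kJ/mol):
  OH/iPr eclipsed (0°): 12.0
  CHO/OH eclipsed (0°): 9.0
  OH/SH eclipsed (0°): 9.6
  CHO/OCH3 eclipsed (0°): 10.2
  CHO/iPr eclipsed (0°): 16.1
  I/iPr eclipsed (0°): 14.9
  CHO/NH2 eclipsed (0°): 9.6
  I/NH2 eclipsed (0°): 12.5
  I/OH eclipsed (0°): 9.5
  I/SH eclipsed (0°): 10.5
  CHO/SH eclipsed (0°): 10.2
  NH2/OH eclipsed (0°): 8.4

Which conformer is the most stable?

A is eclipsed. OH at 0° is eclipsed with iPr at 0° (12.0); I at 120° is eclipsed with SH at 120° (10.5); CHO at 240° is eclipsed with NH2 at 240° (9.6). Total 32.1 kJ/mol.
B is eclipsed. OH at 0° is eclipsed with NH2 at 0° (8.4); I at 120° is eclipsed with iPr at 120° (14.9); CHO at 240° is eclipsed with SH at 240° (10.2). Total 33.5 kJ/mol.
A has the lowest total (32.1 kJ/mol).

A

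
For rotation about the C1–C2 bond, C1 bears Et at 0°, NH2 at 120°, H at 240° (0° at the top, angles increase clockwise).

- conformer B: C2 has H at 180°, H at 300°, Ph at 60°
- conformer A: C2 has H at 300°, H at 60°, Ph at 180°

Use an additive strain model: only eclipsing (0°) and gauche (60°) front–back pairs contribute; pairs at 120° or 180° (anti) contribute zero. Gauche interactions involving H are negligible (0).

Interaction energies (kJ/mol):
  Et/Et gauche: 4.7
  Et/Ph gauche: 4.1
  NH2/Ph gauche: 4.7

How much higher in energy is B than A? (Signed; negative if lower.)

+4.1 kJ/mol

B (staggered): Et–Ph gauche, NH2–Ph gauche; 4.1 + 4.7 = 8.8 kJ/mol.
A (staggered): NH2–Ph gauche; 4.7 = 4.7 kJ/mol.
E(B) − E(A) = 8.8 − 4.7 = +4.1 kJ/mol.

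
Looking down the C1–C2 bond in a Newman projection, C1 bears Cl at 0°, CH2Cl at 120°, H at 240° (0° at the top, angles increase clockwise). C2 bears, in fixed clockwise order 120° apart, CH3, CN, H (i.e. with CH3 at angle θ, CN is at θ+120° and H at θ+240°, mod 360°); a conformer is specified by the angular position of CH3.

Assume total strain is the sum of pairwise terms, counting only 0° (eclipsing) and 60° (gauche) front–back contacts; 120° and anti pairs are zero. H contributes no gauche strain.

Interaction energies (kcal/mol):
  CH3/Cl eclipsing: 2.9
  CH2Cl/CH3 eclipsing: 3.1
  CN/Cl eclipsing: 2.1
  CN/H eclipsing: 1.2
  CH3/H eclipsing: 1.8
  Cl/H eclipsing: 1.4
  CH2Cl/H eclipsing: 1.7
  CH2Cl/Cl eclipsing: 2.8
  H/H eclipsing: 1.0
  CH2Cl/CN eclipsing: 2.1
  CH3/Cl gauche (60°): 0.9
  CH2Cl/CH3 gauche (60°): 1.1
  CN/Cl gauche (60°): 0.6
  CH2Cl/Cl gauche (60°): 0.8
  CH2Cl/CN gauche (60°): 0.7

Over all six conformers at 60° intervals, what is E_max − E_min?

CH3 at 0° (eclipsed): Cl–CH3 eclipsed, CH2Cl–CN eclipsed, H–H eclipsed; 2.9 + 2.1 + 1.0 = 6.0 kcal/mol.
CH3 at 60° (staggered): Cl–CH3 gauche, CH2Cl–CH3 gauche, CH2Cl–CN gauche; 0.9 + 1.1 + 0.7 = 2.7 kcal/mol.
CH3 at 120° (eclipsed): Cl–H eclipsed, CH2Cl–CH3 eclipsed, H–CN eclipsed; 1.4 + 3.1 + 1.2 = 5.7 kcal/mol.
CH3 at 180° (staggered): Cl–CN gauche, CH2Cl–CH3 gauche; 0.6 + 1.1 = 1.7 kcal/mol.
CH3 at 240° (eclipsed): Cl–CN eclipsed, CH2Cl–H eclipsed, H–CH3 eclipsed; 2.1 + 1.7 + 1.8 = 5.6 kcal/mol.
CH3 at 300° (staggered): Cl–CH3 gauche, Cl–CN gauche, CH2Cl–CN gauche; 0.9 + 0.6 + 0.7 = 2.2 kcal/mol.
Max at 0° (6.0 kcal/mol), min at 180° (1.7 kcal/mol); barrier = 4.3 kcal/mol.

4.3 kcal/mol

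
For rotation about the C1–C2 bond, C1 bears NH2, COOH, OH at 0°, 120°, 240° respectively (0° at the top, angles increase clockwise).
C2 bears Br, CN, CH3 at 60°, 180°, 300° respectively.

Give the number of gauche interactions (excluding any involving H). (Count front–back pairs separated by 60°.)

Non-H gauche pairs: NH2(0°)/Br(60°); NH2(0°)/CH3(300°); COOH(120°)/Br(60°); COOH(120°)/CN(180°); OH(240°)/CN(180°); OH(240°)/CH3(300°) — 6 interactions.

6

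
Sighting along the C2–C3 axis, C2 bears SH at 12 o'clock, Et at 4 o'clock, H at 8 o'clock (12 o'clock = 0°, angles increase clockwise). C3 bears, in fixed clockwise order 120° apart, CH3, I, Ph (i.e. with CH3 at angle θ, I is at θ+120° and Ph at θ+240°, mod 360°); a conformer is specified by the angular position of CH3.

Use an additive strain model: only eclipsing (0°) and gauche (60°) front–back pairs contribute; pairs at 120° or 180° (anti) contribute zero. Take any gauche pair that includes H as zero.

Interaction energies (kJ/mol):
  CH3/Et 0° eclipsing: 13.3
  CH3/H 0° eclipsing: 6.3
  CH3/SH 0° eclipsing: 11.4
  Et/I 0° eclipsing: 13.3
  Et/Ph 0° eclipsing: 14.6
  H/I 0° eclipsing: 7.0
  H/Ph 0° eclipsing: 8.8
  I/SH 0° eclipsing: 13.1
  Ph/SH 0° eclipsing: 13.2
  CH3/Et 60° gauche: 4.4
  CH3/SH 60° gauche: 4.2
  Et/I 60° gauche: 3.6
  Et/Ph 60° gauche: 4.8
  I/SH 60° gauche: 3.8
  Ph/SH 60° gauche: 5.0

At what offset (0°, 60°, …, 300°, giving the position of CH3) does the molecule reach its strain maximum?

CH3 at 0° is eclipsed. SH at 0° is eclipsed with CH3 at 0° (11.4); Et at 120° is eclipsed with I at 120° (13.3); H at 240° is eclipsed with Ph at 240° (8.8). Total 33.5 kJ/mol.
CH3 at 60° is staggered. SH at 0° is gauche with CH3 at 60° (4.2); SH at 0° is gauche with Ph at 300° (5.0); Et at 120° is gauche with CH3 at 60° (4.4); Et at 120° is gauche with I at 180° (3.6). Total 17.2 kJ/mol.
CH3 at 120° is eclipsed. SH at 0° is eclipsed with Ph at 0° (13.2); Et at 120° is eclipsed with CH3 at 120° (13.3); H at 240° is eclipsed with I at 240° (7.0). Total 33.5 kJ/mol.
CH3 at 180° is staggered. SH at 0° is gauche with I at 300° (3.8); SH at 0° is gauche with Ph at 60° (5.0); Et at 120° is gauche with CH3 at 180° (4.4); Et at 120° is gauche with Ph at 60° (4.8). Total 18.0 kJ/mol.
CH3 at 240° is eclipsed. SH at 0° is eclipsed with I at 0° (13.1); Et at 120° is eclipsed with Ph at 120° (14.6); H at 240° is eclipsed with CH3 at 240° (6.3). Total 34.0 kJ/mol.
CH3 at 300° is staggered. SH at 0° is gauche with CH3 at 300° (4.2); SH at 0° is gauche with I at 60° (3.8); Et at 120° is gauche with I at 60° (3.6); Et at 120° is gauche with Ph at 180° (4.8). Total 16.4 kJ/mol.
The maximum (34.0 kJ/mol) occurs with CH3 at 240°.

240°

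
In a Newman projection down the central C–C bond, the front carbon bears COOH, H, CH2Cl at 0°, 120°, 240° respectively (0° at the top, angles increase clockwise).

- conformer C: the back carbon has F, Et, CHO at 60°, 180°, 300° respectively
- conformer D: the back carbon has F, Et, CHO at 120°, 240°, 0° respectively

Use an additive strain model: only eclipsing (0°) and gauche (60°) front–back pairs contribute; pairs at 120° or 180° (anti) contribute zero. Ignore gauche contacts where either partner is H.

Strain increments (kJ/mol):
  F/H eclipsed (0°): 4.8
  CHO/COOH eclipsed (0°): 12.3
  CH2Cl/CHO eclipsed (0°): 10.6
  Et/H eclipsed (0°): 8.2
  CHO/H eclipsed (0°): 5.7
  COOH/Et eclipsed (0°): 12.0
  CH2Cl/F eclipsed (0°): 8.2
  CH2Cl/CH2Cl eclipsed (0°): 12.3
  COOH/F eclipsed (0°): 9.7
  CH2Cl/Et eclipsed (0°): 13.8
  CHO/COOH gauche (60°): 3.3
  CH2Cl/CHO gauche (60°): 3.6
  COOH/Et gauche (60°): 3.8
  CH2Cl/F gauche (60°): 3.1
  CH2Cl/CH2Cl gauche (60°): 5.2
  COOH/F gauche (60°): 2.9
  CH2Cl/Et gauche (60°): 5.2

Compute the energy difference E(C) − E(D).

-15.9 kJ/mol

C is staggered. COOH at 0° is gauche with F at 60° (2.9); COOH at 0° is gauche with CHO at 300° (3.3); CH2Cl at 240° is gauche with Et at 180° (5.2); CH2Cl at 240° is gauche with CHO at 300° (3.6). Total 15.0 kJ/mol.
D is eclipsed. COOH at 0° is eclipsed with CHO at 0° (12.3); H at 120° is eclipsed with F at 120° (4.8); CH2Cl at 240° is eclipsed with Et at 240° (13.8). Total 30.9 kJ/mol.
E(C) − E(D) = 15.0 − 30.9 = -15.9 kJ/mol.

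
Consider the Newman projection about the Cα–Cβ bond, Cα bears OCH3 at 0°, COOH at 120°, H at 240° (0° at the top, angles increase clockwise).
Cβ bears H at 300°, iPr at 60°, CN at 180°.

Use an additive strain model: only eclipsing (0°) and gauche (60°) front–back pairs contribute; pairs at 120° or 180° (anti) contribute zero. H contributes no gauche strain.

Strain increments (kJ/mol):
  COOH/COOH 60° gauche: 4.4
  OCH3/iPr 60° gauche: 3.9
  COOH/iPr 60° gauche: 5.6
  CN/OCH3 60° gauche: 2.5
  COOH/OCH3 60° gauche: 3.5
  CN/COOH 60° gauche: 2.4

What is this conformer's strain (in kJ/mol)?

This conformer (staggered): OCH3–iPr gauche, COOH–iPr gauche, COOH–CN gauche; 3.9 + 5.6 + 2.4 = 11.9 kJ/mol.

11.9 kJ/mol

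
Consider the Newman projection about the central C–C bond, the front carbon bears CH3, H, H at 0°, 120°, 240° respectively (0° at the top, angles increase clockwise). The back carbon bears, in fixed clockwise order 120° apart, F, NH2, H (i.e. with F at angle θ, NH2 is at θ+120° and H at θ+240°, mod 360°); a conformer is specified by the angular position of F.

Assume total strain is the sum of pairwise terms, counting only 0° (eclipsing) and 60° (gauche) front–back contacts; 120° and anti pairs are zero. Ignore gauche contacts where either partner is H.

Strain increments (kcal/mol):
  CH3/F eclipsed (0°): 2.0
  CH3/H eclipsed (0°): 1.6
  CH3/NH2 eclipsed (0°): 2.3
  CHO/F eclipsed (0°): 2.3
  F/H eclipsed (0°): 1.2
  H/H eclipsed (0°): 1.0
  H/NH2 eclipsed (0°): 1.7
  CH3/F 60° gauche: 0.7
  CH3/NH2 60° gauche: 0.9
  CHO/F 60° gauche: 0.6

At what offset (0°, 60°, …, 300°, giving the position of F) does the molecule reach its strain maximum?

0°

F at 0° is eclipsed. CH3 at 0° is eclipsed with F at 0° (2.0); H at 120° is eclipsed with NH2 at 120° (1.7); H at 240° is eclipsed with H at 240° (1.0). Total 4.7 kcal/mol.
F at 60° is staggered. CH3 at 0° is gauche with F at 60° (0.7). Total 0.7 kcal/mol.
F at 120° is eclipsed. CH3 at 0° is eclipsed with H at 0° (1.6); H at 120° is eclipsed with F at 120° (1.2); H at 240° is eclipsed with NH2 at 240° (1.7). Total 4.5 kcal/mol.
F at 180° is staggered. CH3 at 0° is gauche with NH2 at 300° (0.9). Total 0.9 kcal/mol.
F at 240° is eclipsed. CH3 at 0° is eclipsed with NH2 at 0° (2.3); H at 120° is eclipsed with H at 120° (1.0); H at 240° is eclipsed with F at 240° (1.2). Total 4.5 kcal/mol.
F at 300° is staggered. CH3 at 0° is gauche with F at 300° (0.7); CH3 at 0° is gauche with NH2 at 60° (0.9). Total 1.6 kcal/mol.
The maximum (4.7 kcal/mol) occurs with F at 0°.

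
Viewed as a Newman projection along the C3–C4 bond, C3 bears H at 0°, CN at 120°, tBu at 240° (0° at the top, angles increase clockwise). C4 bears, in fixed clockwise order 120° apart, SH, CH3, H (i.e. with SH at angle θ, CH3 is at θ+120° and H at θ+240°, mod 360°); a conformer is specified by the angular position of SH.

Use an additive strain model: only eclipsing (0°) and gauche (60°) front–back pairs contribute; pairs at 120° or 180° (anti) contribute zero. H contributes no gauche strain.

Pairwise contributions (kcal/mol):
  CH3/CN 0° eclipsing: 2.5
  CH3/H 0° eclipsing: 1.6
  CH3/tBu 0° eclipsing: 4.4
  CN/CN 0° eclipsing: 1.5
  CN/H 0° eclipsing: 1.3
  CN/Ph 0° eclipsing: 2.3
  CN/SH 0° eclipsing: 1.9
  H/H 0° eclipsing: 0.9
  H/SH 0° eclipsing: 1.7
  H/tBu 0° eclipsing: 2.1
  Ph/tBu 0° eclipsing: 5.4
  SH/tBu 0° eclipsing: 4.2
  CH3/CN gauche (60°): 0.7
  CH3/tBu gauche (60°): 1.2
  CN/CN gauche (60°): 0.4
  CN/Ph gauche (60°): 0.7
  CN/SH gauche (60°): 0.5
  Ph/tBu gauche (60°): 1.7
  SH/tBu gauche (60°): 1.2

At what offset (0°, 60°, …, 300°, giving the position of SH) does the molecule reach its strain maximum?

120°

SH at 0° is eclipsed. H at 0° is eclipsed with SH at 0° (1.7); CN at 120° is eclipsed with CH3 at 120° (2.5); tBu at 240° is eclipsed with H at 240° (2.1). Total 6.3 kcal/mol.
SH at 60° is staggered. CN at 120° is gauche with SH at 60° (0.5); CN at 120° is gauche with CH3 at 180° (0.7); tBu at 240° is gauche with CH3 at 180° (1.2). Total 2.4 kcal/mol.
SH at 120° is eclipsed. H at 0° is eclipsed with H at 0° (0.9); CN at 120° is eclipsed with SH at 120° (1.9); tBu at 240° is eclipsed with CH3 at 240° (4.4). Total 7.2 kcal/mol.
SH at 180° is staggered. CN at 120° is gauche with SH at 180° (0.5); tBu at 240° is gauche with SH at 180° (1.2); tBu at 240° is gauche with CH3 at 300° (1.2). Total 2.9 kcal/mol.
SH at 240° is eclipsed. H at 0° is eclipsed with CH3 at 0° (1.6); CN at 120° is eclipsed with H at 120° (1.3); tBu at 240° is eclipsed with SH at 240° (4.2). Total 7.1 kcal/mol.
SH at 300° is staggered. CN at 120° is gauche with CH3 at 60° (0.7); tBu at 240° is gauche with SH at 300° (1.2). Total 1.9 kcal/mol.
The maximum (7.2 kcal/mol) occurs with SH at 120°.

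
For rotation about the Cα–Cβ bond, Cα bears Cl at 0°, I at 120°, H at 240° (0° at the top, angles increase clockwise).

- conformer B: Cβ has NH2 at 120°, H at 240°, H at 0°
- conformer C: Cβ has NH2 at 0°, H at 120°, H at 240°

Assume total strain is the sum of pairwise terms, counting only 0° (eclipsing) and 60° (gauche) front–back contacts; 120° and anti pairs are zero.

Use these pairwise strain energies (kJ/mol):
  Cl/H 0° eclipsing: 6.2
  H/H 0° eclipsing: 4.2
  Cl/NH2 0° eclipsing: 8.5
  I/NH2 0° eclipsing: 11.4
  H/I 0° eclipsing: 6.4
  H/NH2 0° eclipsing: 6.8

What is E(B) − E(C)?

B (eclipsed): Cl(0°)/H(0°) eclipsed 6.2; I(120°)/NH2(120°) eclipsed 11.4; H(240°)/H(240°) eclipsed 4.2 → 21.8 kJ/mol.
C (eclipsed): Cl(0°)/NH2(0°) eclipsed 8.5; I(120°)/H(120°) eclipsed 6.4; H(240°)/H(240°) eclipsed 4.2 → 19.1 kJ/mol.
E(B) − E(C) = 21.8 − 19.1 = +2.7 kJ/mol.

+2.7 kJ/mol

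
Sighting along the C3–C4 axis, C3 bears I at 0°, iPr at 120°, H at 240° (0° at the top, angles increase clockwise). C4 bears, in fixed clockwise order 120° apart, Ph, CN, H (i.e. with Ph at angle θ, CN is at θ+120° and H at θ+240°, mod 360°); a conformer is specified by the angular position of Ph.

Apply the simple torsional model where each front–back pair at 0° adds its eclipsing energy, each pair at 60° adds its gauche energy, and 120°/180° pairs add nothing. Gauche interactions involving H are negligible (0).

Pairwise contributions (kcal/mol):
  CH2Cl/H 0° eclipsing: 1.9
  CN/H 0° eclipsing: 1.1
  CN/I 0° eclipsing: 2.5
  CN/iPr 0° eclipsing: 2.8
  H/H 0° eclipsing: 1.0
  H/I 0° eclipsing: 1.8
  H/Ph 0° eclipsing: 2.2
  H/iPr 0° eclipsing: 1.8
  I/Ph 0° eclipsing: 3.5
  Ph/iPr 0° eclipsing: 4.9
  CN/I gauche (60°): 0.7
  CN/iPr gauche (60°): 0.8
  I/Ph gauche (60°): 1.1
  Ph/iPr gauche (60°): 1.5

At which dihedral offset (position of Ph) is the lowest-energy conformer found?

Ph at 0° (eclipsed): I(0°)/Ph(0°) eclipsed 3.5; iPr(120°)/CN(120°) eclipsed 2.8; H(240°)/H(240°) eclipsed 1.0 → 7.3 kcal/mol.
Ph at 60° (staggered): I(0°)/Ph(60°) gauche 1.1; iPr(120°)/Ph(60°) gauche 1.5; iPr(120°)/CN(180°) gauche 0.8 → 3.4 kcal/mol.
Ph at 120° (eclipsed): I(0°)/H(0°) eclipsed 1.8; iPr(120°)/Ph(120°) eclipsed 4.9; H(240°)/CN(240°) eclipsed 1.1 → 7.8 kcal/mol.
Ph at 180° (staggered): I(0°)/CN(300°) gauche 0.7; iPr(120°)/Ph(180°) gauche 1.5 → 2.2 kcal/mol.
Ph at 240° (eclipsed): I(0°)/CN(0°) eclipsed 2.5; iPr(120°)/H(120°) eclipsed 1.8; H(240°)/Ph(240°) eclipsed 2.2 → 6.5 kcal/mol.
Ph at 300° (staggered): I(0°)/Ph(300°) gauche 1.1; I(0°)/CN(60°) gauche 0.7; iPr(120°)/CN(60°) gauche 0.8 → 2.6 kcal/mol.
The minimum (2.2 kcal/mol) occurs with Ph at 180°.

180°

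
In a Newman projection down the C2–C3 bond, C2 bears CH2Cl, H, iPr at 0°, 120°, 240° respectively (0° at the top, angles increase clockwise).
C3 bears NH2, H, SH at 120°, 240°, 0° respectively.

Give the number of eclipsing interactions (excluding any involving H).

Non-H eclipsing pairs: CH2Cl(0°)/SH(0°) — 1 interaction.

1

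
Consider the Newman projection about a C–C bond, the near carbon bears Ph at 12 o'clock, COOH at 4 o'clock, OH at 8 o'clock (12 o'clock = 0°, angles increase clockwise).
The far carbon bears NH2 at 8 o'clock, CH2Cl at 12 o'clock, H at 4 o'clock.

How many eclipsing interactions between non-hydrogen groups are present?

Non-H eclipsing pairs: Ph(0°)/CH2Cl(0°); OH(240°)/NH2(240°) — 2 interactions.

2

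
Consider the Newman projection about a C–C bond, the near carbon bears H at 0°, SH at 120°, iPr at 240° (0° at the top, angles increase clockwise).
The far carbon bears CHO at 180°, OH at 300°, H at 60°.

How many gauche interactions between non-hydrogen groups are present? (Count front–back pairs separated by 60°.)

3

Non-H gauche pairs: SH(120°)/CHO(180°); iPr(240°)/CHO(180°); iPr(240°)/OH(300°) — 3 interactions.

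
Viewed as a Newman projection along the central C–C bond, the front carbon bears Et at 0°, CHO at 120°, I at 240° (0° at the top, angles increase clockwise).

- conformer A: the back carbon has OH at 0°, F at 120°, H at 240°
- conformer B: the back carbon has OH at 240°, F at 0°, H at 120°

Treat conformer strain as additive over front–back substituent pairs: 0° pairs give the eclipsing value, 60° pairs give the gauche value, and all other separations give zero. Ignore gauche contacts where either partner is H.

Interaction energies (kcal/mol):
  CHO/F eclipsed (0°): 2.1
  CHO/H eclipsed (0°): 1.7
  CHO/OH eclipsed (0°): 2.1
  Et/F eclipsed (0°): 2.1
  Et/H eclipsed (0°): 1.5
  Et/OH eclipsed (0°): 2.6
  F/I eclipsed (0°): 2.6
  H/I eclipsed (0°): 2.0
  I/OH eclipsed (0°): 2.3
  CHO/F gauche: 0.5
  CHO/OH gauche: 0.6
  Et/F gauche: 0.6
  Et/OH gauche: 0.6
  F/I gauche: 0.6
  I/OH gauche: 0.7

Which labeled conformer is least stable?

A

A (eclipsed): Et–OH eclipsed, CHO–F eclipsed, I–H eclipsed; 2.6 + 2.1 + 2.0 = 6.7 kcal/mol.
B (eclipsed): Et–F eclipsed, CHO–H eclipsed, I–OH eclipsed; 2.1 + 1.7 + 2.3 = 6.1 kcal/mol.
A has the highest total (6.7 kcal/mol).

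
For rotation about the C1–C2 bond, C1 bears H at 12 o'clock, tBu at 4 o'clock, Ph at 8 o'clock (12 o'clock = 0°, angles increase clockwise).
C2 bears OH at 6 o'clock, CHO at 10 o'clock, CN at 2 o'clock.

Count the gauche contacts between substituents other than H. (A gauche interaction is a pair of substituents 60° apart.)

4

Non-H gauche pairs: tBu(120°)/OH(180°); tBu(120°)/CN(60°); Ph(240°)/OH(180°); Ph(240°)/CHO(300°) — 4 interactions.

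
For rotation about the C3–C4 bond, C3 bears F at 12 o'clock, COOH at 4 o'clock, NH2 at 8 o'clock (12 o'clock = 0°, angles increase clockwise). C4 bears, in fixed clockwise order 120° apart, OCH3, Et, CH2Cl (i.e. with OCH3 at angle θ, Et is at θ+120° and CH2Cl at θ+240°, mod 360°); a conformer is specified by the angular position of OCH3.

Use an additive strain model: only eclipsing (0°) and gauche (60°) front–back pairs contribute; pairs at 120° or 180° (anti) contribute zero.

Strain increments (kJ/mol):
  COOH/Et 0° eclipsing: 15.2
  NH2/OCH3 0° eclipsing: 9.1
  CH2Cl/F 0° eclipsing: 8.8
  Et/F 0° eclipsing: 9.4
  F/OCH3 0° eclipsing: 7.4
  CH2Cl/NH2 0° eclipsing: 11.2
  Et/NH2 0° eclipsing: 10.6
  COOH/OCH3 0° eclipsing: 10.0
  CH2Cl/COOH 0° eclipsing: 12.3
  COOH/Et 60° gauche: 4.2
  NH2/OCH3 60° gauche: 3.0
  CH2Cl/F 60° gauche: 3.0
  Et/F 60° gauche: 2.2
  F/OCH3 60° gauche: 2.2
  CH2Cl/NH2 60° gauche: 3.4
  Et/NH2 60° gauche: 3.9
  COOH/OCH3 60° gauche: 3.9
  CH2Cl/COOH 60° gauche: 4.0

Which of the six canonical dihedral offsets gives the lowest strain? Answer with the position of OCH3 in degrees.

300°

OCH3 at 0° (eclipsed): F(0°)/OCH3(0°) eclipsed 7.4; COOH(120°)/Et(120°) eclipsed 15.2; NH2(240°)/CH2Cl(240°) eclipsed 11.2 → 33.8 kJ/mol.
OCH3 at 60° (staggered): F(0°)/OCH3(60°) gauche 2.2; F(0°)/CH2Cl(300°) gauche 3.0; COOH(120°)/OCH3(60°) gauche 3.9; COOH(120°)/Et(180°) gauche 4.2; NH2(240°)/Et(180°) gauche 3.9; NH2(240°)/CH2Cl(300°) gauche 3.4 → 20.6 kJ/mol.
OCH3 at 120° (eclipsed): F(0°)/CH2Cl(0°) eclipsed 8.8; COOH(120°)/OCH3(120°) eclipsed 10.0; NH2(240°)/Et(240°) eclipsed 10.6 → 29.4 kJ/mol.
OCH3 at 180° (staggered): F(0°)/Et(300°) gauche 2.2; F(0°)/CH2Cl(60°) gauche 3.0; COOH(120°)/OCH3(180°) gauche 3.9; COOH(120°)/CH2Cl(60°) gauche 4.0; NH2(240°)/OCH3(180°) gauche 3.0; NH2(240°)/Et(300°) gauche 3.9 → 20.0 kJ/mol.
OCH3 at 240° (eclipsed): F(0°)/Et(0°) eclipsed 9.4; COOH(120°)/CH2Cl(120°) eclipsed 12.3; NH2(240°)/OCH3(240°) eclipsed 9.1 → 30.8 kJ/mol.
OCH3 at 300° (staggered): F(0°)/OCH3(300°) gauche 2.2; F(0°)/Et(60°) gauche 2.2; COOH(120°)/Et(60°) gauche 4.2; COOH(120°)/CH2Cl(180°) gauche 4.0; NH2(240°)/OCH3(300°) gauche 3.0; NH2(240°)/CH2Cl(180°) gauche 3.4 → 19.0 kJ/mol.
The minimum (19.0 kJ/mol) occurs with OCH3 at 300°.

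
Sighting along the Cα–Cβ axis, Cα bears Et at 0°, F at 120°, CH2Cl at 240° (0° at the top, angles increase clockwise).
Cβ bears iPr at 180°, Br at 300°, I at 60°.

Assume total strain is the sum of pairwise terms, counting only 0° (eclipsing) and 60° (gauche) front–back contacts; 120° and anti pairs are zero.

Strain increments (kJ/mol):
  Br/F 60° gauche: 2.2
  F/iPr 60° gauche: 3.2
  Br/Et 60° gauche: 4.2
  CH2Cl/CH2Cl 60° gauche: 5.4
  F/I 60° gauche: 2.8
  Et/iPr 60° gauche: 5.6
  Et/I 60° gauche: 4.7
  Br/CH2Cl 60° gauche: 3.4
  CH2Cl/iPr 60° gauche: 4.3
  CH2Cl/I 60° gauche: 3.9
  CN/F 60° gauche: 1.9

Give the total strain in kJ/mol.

This conformer (staggered): Et(0°)/Br(300°) gauche 4.2; Et(0°)/I(60°) gauche 4.7; F(120°)/iPr(180°) gauche 3.2; F(120°)/I(60°) gauche 2.8; CH2Cl(240°)/iPr(180°) gauche 4.3; CH2Cl(240°)/Br(300°) gauche 3.4 → 22.6 kJ/mol.

22.6 kJ/mol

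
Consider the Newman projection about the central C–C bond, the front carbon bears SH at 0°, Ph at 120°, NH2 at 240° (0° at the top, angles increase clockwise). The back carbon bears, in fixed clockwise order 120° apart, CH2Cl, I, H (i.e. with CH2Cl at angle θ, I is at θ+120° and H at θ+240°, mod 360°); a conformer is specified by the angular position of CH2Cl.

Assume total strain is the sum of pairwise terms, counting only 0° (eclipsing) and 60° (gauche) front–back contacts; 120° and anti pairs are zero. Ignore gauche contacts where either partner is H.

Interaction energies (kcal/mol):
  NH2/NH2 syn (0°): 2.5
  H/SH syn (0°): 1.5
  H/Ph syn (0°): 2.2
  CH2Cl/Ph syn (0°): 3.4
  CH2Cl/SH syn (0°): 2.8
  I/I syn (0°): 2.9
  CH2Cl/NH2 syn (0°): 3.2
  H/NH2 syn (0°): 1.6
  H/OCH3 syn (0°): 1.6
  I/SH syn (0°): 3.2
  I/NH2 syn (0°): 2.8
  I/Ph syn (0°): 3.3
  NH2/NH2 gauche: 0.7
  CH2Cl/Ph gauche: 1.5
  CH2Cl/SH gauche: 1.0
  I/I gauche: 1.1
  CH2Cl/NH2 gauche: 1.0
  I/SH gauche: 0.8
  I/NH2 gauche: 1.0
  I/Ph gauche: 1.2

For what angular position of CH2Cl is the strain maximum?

CH2Cl at 0° (eclipsed): SH–CH2Cl eclipsed, Ph–I eclipsed, NH2–H eclipsed; 2.8 + 3.3 + 1.6 = 7.7 kcal/mol.
CH2Cl at 60° (staggered): SH–CH2Cl gauche, Ph–CH2Cl gauche, Ph–I gauche, NH2–I gauche; 1.0 + 1.5 + 1.2 + 1.0 = 4.7 kcal/mol.
CH2Cl at 120° (eclipsed): SH–H eclipsed, Ph–CH2Cl eclipsed, NH2–I eclipsed; 1.5 + 3.4 + 2.8 = 7.7 kcal/mol.
CH2Cl at 180° (staggered): SH–I gauche, Ph–CH2Cl gauche, NH2–CH2Cl gauche, NH2–I gauche; 0.8 + 1.5 + 1.0 + 1.0 = 4.3 kcal/mol.
CH2Cl at 240° (eclipsed): SH–I eclipsed, Ph–H eclipsed, NH2–CH2Cl eclipsed; 3.2 + 2.2 + 3.2 = 8.6 kcal/mol.
CH2Cl at 300° (staggered): SH–CH2Cl gauche, SH–I gauche, Ph–I gauche, NH2–CH2Cl gauche; 1.0 + 0.8 + 1.2 + 1.0 = 4.0 kcal/mol.
The maximum (8.6 kcal/mol) occurs with CH2Cl at 240°.

240°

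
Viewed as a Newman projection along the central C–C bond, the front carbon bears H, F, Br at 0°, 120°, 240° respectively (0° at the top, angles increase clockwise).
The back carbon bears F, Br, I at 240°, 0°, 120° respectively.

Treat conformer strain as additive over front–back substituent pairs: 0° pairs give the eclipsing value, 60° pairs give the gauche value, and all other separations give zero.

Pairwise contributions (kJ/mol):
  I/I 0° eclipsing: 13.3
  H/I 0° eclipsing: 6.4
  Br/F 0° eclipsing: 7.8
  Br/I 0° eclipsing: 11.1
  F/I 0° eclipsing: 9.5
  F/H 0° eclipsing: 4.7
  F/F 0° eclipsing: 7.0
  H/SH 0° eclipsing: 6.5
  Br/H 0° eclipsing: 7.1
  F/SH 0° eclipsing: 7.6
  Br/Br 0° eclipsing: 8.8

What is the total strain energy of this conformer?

This conformer (eclipsed): H(0°)/Br(0°) eclipsed 7.1; F(120°)/I(120°) eclipsed 9.5; Br(240°)/F(240°) eclipsed 7.8 → 24.4 kJ/mol.

24.4 kJ/mol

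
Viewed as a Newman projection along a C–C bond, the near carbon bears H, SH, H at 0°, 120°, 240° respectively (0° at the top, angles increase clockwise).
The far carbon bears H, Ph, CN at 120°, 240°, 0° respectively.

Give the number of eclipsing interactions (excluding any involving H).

Every eclipsing pair involves H, so the count is 0.

0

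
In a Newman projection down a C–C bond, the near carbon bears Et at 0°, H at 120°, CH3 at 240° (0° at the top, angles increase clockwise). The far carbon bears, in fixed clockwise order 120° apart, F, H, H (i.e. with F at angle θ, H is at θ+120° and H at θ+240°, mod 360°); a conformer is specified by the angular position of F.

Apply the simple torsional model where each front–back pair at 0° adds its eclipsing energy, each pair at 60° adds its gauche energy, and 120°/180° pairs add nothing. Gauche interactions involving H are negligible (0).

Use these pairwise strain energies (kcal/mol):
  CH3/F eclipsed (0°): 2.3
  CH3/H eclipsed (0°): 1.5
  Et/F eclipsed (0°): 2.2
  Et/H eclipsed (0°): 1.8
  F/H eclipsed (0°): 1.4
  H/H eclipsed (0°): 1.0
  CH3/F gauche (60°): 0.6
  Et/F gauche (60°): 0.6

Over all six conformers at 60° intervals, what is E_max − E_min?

4.5 kcal/mol

F at 0° (eclipsed): Et–F eclipsed, H–H eclipsed, CH3–H eclipsed; 2.2 + 1.0 + 1.5 = 4.7 kcal/mol.
F at 60° (staggered): Et–F gauche; 0.6 = 0.6 kcal/mol.
F at 120° (eclipsed): Et–H eclipsed, H–F eclipsed, CH3–H eclipsed; 1.8 + 1.4 + 1.5 = 4.7 kcal/mol.
F at 180° (staggered): CH3–F gauche; 0.6 = 0.6 kcal/mol.
F at 240° (eclipsed): Et–H eclipsed, H–H eclipsed, CH3–F eclipsed; 1.8 + 1.0 + 2.3 = 5.1 kcal/mol.
F at 300° (staggered): Et–F gauche, CH3–F gauche; 0.6 + 0.6 = 1.2 kcal/mol.
Max at 240° (5.1 kcal/mol), min at 60° (0.6 kcal/mol); barrier = 4.5 kcal/mol.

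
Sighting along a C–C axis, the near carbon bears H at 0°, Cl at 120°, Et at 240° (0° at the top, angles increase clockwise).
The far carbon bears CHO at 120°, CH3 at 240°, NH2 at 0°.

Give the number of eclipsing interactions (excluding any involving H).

Non-H eclipsing pairs: Cl(120°)/CHO(120°); Et(240°)/CH3(240°) — 2 interactions.

2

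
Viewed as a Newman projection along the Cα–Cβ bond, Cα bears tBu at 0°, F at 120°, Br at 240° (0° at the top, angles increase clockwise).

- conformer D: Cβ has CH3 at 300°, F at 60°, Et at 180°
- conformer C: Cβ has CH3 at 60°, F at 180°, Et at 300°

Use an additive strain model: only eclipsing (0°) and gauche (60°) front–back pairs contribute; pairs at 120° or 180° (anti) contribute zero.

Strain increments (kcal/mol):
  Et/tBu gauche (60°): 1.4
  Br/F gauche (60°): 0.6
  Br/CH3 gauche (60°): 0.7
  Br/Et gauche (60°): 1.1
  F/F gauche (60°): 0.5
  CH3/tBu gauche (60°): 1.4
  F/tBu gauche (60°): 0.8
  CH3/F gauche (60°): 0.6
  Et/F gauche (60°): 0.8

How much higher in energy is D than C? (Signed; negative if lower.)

D (staggered): tBu–CH3 gauche, tBu–F gauche, F–F gauche, F–Et gauche, Br–CH3 gauche, Br–Et gauche; 1.4 + 0.8 + 0.5 + 0.8 + 0.7 + 1.1 = 5.3 kcal/mol.
C (staggered): tBu–CH3 gauche, tBu–Et gauche, F–CH3 gauche, F–F gauche, Br–F gauche, Br–Et gauche; 1.4 + 1.4 + 0.6 + 0.5 + 0.6 + 1.1 = 5.6 kcal/mol.
E(D) − E(C) = 5.3 − 5.6 = -0.3 kcal/mol.

-0.3 kcal/mol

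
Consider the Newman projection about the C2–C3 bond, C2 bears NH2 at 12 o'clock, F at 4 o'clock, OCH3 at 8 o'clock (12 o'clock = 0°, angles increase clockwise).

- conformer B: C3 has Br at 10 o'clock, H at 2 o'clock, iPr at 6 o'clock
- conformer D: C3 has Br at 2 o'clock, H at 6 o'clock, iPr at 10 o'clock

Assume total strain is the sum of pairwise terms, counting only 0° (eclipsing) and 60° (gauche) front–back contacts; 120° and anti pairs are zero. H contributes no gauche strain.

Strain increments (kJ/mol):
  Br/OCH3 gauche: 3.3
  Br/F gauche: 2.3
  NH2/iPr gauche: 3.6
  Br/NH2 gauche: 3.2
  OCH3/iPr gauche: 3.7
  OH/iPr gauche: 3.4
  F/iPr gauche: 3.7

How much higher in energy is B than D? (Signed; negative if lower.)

B (staggered): NH2–Br gauche, F–iPr gauche, OCH3–Br gauche, OCH3–iPr gauche; 3.2 + 3.7 + 3.3 + 3.7 = 13.9 kJ/mol.
D (staggered): NH2–Br gauche, NH2–iPr gauche, F–Br gauche, OCH3–iPr gauche; 3.2 + 3.6 + 2.3 + 3.7 = 12.8 kJ/mol.
E(B) − E(D) = 13.9 − 12.8 = +1.1 kJ/mol.

+1.1 kJ/mol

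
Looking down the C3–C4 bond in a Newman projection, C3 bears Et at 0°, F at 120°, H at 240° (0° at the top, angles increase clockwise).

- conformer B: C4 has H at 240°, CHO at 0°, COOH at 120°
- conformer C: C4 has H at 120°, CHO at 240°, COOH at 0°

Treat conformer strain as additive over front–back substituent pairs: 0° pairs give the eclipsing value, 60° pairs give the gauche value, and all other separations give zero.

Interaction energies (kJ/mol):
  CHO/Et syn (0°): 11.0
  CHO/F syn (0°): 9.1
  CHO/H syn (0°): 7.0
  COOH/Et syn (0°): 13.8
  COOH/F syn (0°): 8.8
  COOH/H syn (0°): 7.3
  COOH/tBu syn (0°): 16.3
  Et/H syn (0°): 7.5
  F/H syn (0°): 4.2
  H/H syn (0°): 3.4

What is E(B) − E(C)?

-1.8 kJ/mol

B (eclipsed): Et(0°)/CHO(0°) eclipsed 11.0; F(120°)/COOH(120°) eclipsed 8.8; H(240°)/H(240°) eclipsed 3.4 → 23.2 kJ/mol.
C (eclipsed): Et(0°)/COOH(0°) eclipsed 13.8; F(120°)/H(120°) eclipsed 4.2; H(240°)/CHO(240°) eclipsed 7.0 → 25.0 kJ/mol.
E(B) − E(C) = 23.2 − 25.0 = -1.8 kJ/mol.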